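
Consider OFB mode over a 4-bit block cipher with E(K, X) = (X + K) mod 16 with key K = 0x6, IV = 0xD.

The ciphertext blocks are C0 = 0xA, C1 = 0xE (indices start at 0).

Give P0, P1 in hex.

P0 = 0x9, P1 = 0x7

OFB decryption: S_i = E(K, S_{i−1}) with S_{−1} = IV; P_i = C_i ⊕ S_i.
P0: S = E(K, 0xD) = 0x3; 0xA ⊕ 0x3 = 0x9.
P1: S = E(K, 0x3) = 0x9; 0xE ⊕ 0x9 = 0x7.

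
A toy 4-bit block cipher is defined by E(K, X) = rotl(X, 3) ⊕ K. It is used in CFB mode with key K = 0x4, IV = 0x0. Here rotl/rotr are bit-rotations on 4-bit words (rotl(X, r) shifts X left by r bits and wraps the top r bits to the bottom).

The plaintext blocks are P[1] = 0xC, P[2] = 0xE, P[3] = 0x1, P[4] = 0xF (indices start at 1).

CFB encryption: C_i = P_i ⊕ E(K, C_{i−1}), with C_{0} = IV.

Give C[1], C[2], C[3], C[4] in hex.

C[1] = 0x8, C[2] = 0xE, C[3] = 0x2, C[4] = 0xA

C[1]: E(K, 0x0) = 0x4; 0xC ⊕ 0x4 = 0x8.
C[2]: E(K, 0x8) = 0x0; 0xE ⊕ 0x0 = 0xE.
C[3]: E(K, 0xE) = 0x3; 0x1 ⊕ 0x3 = 0x2.
C[4]: E(K, 0x2) = 0x5; 0xF ⊕ 0x5 = 0xA.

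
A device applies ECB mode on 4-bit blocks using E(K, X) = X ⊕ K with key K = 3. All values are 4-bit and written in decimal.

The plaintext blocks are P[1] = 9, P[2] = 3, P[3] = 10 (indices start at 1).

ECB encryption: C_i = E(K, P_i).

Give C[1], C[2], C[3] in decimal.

C[1] = 10, C[2] = 0, C[3] = 9

C[1]: E(K, 9) = 10.
C[2]: E(K, 3) = 0.
C[3]: E(K, 10) = 9.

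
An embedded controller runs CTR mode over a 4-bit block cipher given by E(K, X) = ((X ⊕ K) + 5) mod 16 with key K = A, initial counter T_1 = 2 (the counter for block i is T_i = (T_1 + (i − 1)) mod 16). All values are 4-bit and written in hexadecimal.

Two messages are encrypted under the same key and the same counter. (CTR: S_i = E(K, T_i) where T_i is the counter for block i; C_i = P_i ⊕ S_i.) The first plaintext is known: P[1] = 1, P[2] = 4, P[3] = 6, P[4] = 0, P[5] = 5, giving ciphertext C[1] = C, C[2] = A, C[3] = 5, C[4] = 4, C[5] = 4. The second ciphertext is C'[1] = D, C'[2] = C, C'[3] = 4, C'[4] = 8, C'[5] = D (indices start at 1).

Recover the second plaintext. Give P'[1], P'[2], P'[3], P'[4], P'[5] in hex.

In CTR with a reused counter, both messages share the same keystream S_i, so C_i ⊕ C'_i = P_i ⊕ P'_i and thus P'_i = P_i ⊕ C_i ⊕ C'_i.
P'[1]: 1 ⊕ C ⊕ D = 0.
P'[2]: 4 ⊕ A ⊕ C = 2.
P'[3]: 6 ⊕ 5 ⊕ 4 = 7.
P'[4]: 0 ⊕ 4 ⊕ 8 = C.
P'[5]: 5 ⊕ 4 ⊕ D = C.

P'[1] = 0, P'[2] = 2, P'[3] = 7, P'[4] = C, P'[5] = C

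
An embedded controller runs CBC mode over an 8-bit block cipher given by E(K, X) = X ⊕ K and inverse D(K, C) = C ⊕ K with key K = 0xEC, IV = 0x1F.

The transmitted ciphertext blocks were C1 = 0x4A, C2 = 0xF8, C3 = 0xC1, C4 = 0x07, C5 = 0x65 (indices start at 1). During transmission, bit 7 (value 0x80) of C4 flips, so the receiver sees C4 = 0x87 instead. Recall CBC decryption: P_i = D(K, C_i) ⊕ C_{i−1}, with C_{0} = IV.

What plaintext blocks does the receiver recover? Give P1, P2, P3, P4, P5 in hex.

P1 = 0xB9, P2 = 0x5E, P3 = 0xD5, P4 = 0xAA, P5 = 0x0E

Only C4 changed, to 0x87. In CBC, a change in C_i garbles P_i and flips the same bit in P_{i+1}. Decrypting the received ciphertext:
P1: D(K, 0x4A) = 0xA6; 0xA6 ⊕ 0x1F = 0xB9.
P2: D(K, 0xF8) = 0x14; 0x14 ⊕ 0x4A = 0x5E.
P3: D(K, 0xC1) = 0x2D; 0x2D ⊕ 0xF8 = 0xD5.
P4: D(K, 0x87) = 0x6B; 0x6B ⊕ 0xC1 = 0xAA.
P5: D(K, 0x65) = 0x89; 0x89 ⊕ 0x87 = 0x0E.
Blocks that differ from the original plaintext: P4, P5.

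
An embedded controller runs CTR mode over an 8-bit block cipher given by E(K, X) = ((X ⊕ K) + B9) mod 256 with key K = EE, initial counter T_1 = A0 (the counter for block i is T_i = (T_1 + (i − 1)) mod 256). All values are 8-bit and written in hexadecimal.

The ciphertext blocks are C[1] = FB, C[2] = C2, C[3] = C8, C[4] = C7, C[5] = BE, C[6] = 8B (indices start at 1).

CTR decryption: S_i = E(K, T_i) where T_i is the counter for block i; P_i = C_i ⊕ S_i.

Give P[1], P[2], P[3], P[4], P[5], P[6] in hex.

P[1] = FC, P[2] = CA, P[3] = CD, P[4] = C1, P[5] = BD, P[6] = 8F

P[1]: T = A0, S = E(K, T) = 07; FB ⊕ 07 = FC.
P[2]: T = A1, S = E(K, T) = 08; C2 ⊕ 08 = CA.
P[3]: T = A2, S = E(K, T) = 05; C8 ⊕ 05 = CD.
P[4]: T = A3, S = E(K, T) = 06; C7 ⊕ 06 = C1.
P[5]: T = A4, S = E(K, T) = 03; BE ⊕ 03 = BD.
P[6]: T = A5, S = E(K, T) = 04; 8B ⊕ 04 = 8F.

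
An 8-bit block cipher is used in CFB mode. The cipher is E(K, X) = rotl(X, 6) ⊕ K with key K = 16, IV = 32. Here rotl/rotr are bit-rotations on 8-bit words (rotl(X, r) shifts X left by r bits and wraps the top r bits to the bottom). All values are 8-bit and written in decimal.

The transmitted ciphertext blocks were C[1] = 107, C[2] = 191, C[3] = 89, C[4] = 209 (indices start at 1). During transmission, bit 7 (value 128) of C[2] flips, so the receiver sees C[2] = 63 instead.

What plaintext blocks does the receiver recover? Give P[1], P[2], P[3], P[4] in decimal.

CFB decryption: P_i = C_i ⊕ E(K, C_{i−1}), with C_{0} = IV.
Only C[2] changed, to 63. In CFB, a change in C_i flips the same bit in P_i and garbles P_{i+1}. Decrypting the received ciphertext:
P[1]: E(K, 32) = 24; 107 ⊕ 24 = 115.
P[2]: E(K, 107) = 202; 63 ⊕ 202 = 245.
P[3]: E(K, 63) = 223; 89 ⊕ 223 = 134.
P[4]: E(K, 89) = 70; 209 ⊕ 70 = 151.
Blocks that differ from the original plaintext: P[2], P[3].

P[1] = 115, P[2] = 245, P[3] = 134, P[4] = 151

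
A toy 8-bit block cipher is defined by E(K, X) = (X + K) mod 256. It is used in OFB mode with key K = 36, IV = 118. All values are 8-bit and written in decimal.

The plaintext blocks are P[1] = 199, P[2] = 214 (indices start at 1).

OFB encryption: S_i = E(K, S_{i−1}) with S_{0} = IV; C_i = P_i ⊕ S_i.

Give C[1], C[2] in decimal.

C[1]: S = E(K, 118) = 154; 199 ⊕ 154 = 93.
C[2]: S = E(K, 154) = 190; 214 ⊕ 190 = 104.

C[1] = 93, C[2] = 104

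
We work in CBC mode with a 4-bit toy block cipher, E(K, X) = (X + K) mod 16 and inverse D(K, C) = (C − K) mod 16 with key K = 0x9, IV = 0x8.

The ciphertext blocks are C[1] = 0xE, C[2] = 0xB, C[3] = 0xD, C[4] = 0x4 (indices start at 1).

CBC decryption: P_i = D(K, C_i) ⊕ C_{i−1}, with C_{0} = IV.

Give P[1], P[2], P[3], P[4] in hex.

P[1]: D(K, 0xE) = 0x5; 0x5 ⊕ 0x8 = 0xD.
P[2]: D(K, 0xB) = 0x2; 0x2 ⊕ 0xE = 0xC.
P[3]: D(K, 0xD) = 0x4; 0x4 ⊕ 0xB = 0xF.
P[4]: D(K, 0x4) = 0xB; 0xB ⊕ 0xD = 0x6.

P[1] = 0xD, P[2] = 0xC, P[3] = 0xF, P[4] = 0x6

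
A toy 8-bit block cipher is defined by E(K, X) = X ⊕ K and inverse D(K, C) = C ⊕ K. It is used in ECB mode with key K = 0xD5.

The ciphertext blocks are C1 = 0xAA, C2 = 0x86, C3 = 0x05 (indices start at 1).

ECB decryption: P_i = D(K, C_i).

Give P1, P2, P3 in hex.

P1: D(K, 0xAA) = 0x7F.
P2: D(K, 0x86) = 0x53.
P3: D(K, 0x05) = 0xD0.

P1 = 0x7F, P2 = 0x53, P3 = 0xD0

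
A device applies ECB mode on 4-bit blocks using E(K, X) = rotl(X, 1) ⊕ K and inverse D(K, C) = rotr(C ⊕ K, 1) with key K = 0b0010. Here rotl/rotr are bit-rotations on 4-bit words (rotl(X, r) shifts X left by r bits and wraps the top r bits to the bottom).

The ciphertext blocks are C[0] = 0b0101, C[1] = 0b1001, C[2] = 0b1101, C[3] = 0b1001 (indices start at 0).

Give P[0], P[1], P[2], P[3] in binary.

ECB decryption: P_i = D(K, C_i).
P[0]: D(K, 0b0101) = 0b1011.
P[1]: D(K, 0b1001) = 0b1101.
P[2]: D(K, 0b1101) = 0b1111.
P[3]: D(K, 0b1001) = 0b1101.

P[0] = 0b1011, P[1] = 0b1101, P[2] = 0b1111, P[3] = 0b1101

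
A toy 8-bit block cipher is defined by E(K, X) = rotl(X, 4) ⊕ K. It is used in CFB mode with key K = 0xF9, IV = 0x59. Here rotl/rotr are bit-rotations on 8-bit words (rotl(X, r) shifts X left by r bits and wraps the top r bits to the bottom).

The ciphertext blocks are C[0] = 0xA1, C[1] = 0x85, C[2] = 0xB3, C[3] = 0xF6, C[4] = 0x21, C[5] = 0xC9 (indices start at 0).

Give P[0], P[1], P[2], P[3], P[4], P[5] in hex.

P[0] = 0xCD, P[1] = 0x66, P[2] = 0x12, P[3] = 0x34, P[4] = 0xB7, P[5] = 0x22

CFB decryption: P_i = C_i ⊕ E(K, C_{i−1}), with C_{−1} = IV.
P[0]: E(K, 0x59) = 0x6C; 0xA1 ⊕ 0x6C = 0xCD.
P[1]: E(K, 0xA1) = 0xE3; 0x85 ⊕ 0xE3 = 0x66.
P[2]: E(K, 0x85) = 0xA1; 0xB3 ⊕ 0xA1 = 0x12.
P[3]: E(K, 0xB3) = 0xC2; 0xF6 ⊕ 0xC2 = 0x34.
P[4]: E(K, 0xF6) = 0x96; 0x21 ⊕ 0x96 = 0xB7.
P[5]: E(K, 0x21) = 0xEB; 0xC9 ⊕ 0xEB = 0x22.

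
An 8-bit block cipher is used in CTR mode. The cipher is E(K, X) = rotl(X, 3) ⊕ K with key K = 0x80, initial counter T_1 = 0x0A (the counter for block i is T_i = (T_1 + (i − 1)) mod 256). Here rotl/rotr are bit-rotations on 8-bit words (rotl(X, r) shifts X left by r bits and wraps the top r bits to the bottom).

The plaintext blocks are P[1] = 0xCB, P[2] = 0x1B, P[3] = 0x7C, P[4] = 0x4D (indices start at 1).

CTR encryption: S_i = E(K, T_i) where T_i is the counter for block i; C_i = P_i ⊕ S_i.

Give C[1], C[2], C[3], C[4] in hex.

C[1] = 0x1B, C[2] = 0xC3, C[3] = 0x9C, C[4] = 0xA5

C[1]: T = 0x0A, S = E(K, T) = 0xD0; 0xCB ⊕ 0xD0 = 0x1B.
C[2]: T = 0x0B, S = E(K, T) = 0xD8; 0x1B ⊕ 0xD8 = 0xC3.
C[3]: T = 0x0C, S = E(K, T) = 0xE0; 0x7C ⊕ 0xE0 = 0x9C.
C[4]: T = 0x0D, S = E(K, T) = 0xE8; 0x4D ⊕ 0xE8 = 0xA5.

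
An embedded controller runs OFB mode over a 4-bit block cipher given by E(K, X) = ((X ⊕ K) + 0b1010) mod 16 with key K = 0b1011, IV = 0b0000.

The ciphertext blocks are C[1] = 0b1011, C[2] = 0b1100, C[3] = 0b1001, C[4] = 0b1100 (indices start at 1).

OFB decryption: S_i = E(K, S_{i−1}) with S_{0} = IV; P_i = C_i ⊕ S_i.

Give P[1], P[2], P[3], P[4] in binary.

P[1] = 0b1110, P[2] = 0b0100, P[3] = 0b0100, P[4] = 0b1100

P[1]: S = E(K, 0b0000) = 0b0101; 0b1011 ⊕ 0b0101 = 0b1110.
P[2]: S = E(K, 0b0101) = 0b1000; 0b1100 ⊕ 0b1000 = 0b0100.
P[3]: S = E(K, 0b1000) = 0b1101; 0b1001 ⊕ 0b1101 = 0b0100.
P[4]: S = E(K, 0b1101) = 0b0000; 0b1100 ⊕ 0b0000 = 0b1100.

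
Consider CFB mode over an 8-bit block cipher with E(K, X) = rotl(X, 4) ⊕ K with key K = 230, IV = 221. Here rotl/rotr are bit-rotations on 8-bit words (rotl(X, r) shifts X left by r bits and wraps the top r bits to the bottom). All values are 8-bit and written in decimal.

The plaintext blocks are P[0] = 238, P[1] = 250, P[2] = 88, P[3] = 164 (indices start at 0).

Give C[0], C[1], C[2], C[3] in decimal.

C[0] = 213, C[1] = 65, C[2] = 170, C[3] = 232

CFB encryption: C_i = P_i ⊕ E(K, C_{i−1}), with C_{−1} = IV.
C[0]: E(K, 221) = 59; 238 ⊕ 59 = 213.
C[1]: E(K, 213) = 187; 250 ⊕ 187 = 65.
C[2]: E(K, 65) = 242; 88 ⊕ 242 = 170.
C[3]: E(K, 170) = 76; 164 ⊕ 76 = 232.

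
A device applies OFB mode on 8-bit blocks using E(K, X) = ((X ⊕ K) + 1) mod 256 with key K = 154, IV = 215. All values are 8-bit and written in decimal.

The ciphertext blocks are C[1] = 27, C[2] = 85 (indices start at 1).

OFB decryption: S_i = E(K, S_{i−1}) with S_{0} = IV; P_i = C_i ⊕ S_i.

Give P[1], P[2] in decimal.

P[1]: S = E(K, 215) = 78; 27 ⊕ 78 = 85.
P[2]: S = E(K, 78) = 213; 85 ⊕ 213 = 128.

P[1] = 85, P[2] = 128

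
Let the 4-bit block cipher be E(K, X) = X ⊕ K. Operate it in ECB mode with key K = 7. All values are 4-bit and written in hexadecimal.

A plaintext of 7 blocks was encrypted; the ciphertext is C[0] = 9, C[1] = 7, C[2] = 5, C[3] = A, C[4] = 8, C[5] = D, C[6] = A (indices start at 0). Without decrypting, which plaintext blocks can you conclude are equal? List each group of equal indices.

ECB encrypts each block independently with the same key, so equal ciphertext blocks imply equal plaintext blocks.
C[3] = C[6] = A, so P[3] = P[6].

P[3] = P[6]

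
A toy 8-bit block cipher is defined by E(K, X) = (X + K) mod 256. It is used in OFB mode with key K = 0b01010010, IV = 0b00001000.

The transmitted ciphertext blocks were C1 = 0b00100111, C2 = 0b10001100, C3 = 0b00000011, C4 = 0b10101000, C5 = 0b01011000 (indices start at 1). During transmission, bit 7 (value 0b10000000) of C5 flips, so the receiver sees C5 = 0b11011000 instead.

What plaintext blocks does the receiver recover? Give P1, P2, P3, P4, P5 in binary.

P1 = 0b01111101, P2 = 0b00100000, P3 = 0b11111101, P4 = 0b11111000, P5 = 0b01111010

OFB decryption: S_i = E(K, S_{i−1}) with S_{0} = IV; P_i = C_i ⊕ S_i.
Only C5 changed, to 0b11011000. In OFB, a change in C_i flips the same bit in P_i only; the keystream is unaffected. Decrypting the received ciphertext:
P1: S = E(K, 0b00001000) = 0b01011010; 0b00100111 ⊕ 0b01011010 = 0b01111101.
P2: S = E(K, 0b01011010) = 0b10101100; 0b10001100 ⊕ 0b10101100 = 0b00100000.
P3: S = E(K, 0b10101100) = 0b11111110; 0b00000011 ⊕ 0b11111110 = 0b11111101.
P4: S = E(K, 0b11111110) = 0b01010000; 0b10101000 ⊕ 0b01010000 = 0b11111000.
P5: S = E(K, 0b01010000) = 0b10100010; 0b11011000 ⊕ 0b10100010 = 0b01111010.
Blocks that differ from the original plaintext: P5.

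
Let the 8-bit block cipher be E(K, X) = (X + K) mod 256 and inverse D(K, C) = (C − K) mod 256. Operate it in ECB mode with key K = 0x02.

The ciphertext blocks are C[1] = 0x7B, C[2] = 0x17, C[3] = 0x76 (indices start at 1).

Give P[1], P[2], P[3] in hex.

ECB decryption: P_i = D(K, C_i).
P[1]: D(K, 0x7B) = 0x79.
P[2]: D(K, 0x17) = 0x15.
P[3]: D(K, 0x76) = 0x74.

P[1] = 0x79, P[2] = 0x15, P[3] = 0x74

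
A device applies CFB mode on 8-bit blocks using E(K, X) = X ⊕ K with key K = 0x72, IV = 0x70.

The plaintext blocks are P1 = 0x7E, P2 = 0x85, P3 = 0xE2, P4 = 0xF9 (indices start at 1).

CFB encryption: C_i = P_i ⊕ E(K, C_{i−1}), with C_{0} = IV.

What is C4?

C1: E(K, 0x70) = 0x02; 0x7E ⊕ 0x02 = 0x7C.
C2: E(K, 0x7C) = 0x0E; 0x85 ⊕ 0x0E = 0x8B.
C3: E(K, 0x8B) = 0xF9; 0xE2 ⊕ 0xF9 = 0x1B.
C4: E(K, 0x1B) = 0x69; 0xF9 ⊕ 0x69 = 0x90.

C4 = 0x90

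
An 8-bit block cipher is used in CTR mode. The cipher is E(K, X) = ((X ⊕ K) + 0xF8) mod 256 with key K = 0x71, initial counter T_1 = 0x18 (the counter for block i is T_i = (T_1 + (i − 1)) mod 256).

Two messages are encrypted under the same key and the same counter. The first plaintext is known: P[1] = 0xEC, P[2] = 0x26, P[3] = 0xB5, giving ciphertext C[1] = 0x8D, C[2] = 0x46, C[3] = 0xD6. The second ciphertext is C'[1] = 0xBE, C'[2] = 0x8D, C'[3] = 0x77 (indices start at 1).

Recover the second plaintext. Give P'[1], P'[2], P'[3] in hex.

P'[1] = 0xDF, P'[2] = 0xED, P'[3] = 0x14

In CTR with a reused counter, both messages share the same keystream S_i, so C_i ⊕ C'_i = P_i ⊕ P'_i and thus P'_i = P_i ⊕ C_i ⊕ C'_i.
P'[1]: 0xEC ⊕ 0x8D ⊕ 0xBE = 0xDF.
P'[2]: 0x26 ⊕ 0x46 ⊕ 0x8D = 0xED.
P'[3]: 0xB5 ⊕ 0xD6 ⊕ 0x77 = 0x14.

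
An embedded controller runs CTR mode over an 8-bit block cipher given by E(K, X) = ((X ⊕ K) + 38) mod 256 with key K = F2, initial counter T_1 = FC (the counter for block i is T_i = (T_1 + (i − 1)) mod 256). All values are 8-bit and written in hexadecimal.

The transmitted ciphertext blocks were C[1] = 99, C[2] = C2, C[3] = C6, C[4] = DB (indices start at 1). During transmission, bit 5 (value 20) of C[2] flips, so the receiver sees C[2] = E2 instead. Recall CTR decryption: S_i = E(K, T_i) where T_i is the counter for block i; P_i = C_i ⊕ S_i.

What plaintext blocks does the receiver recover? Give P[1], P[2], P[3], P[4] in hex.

P[1] = DF, P[2] = A5, P[3] = 82, P[4] = 9E

Only C[2] changed, to E2. In CTR, a change in C_i flips the same bit in P_i only; the keystream is unaffected. Decrypting the received ciphertext:
P[1]: T = FC, S = E(K, T) = 46; 99 ⊕ 46 = DF.
P[2]: T = FD, S = E(K, T) = 47; E2 ⊕ 47 = A5.
P[3]: T = FE, S = E(K, T) = 44; C6 ⊕ 44 = 82.
P[4]: T = FF, S = E(K, T) = 45; DB ⊕ 45 = 9E.
Blocks that differ from the original plaintext: P[2].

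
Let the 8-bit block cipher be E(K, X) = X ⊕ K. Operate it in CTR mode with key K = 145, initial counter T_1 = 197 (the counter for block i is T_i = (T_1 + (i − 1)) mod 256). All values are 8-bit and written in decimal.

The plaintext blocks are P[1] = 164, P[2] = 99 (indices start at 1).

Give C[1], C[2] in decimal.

CTR encryption: S_i = E(K, T_i) where T_i is the counter for block i; C_i = P_i ⊕ S_i.
C[1]: T = 197, S = E(K, T) = 84; 164 ⊕ 84 = 240.
C[2]: T = 198, S = E(K, T) = 87; 99 ⊕ 87 = 52.

C[1] = 240, C[2] = 52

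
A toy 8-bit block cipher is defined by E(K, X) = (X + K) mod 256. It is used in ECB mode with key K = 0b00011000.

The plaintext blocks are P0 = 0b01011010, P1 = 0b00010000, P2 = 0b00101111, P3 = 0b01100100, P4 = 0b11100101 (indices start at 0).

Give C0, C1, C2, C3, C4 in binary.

C0 = 0b01110010, C1 = 0b00101000, C2 = 0b01000111, C3 = 0b01111100, C4 = 0b11111101

ECB encryption: C_i = E(K, P_i).
C0: E(K, 0b01011010) = 0b01110010.
C1: E(K, 0b00010000) = 0b00101000.
C2: E(K, 0b00101111) = 0b01000111.
C3: E(K, 0b01100100) = 0b01111100.
C4: E(K, 0b11100101) = 0b11111101.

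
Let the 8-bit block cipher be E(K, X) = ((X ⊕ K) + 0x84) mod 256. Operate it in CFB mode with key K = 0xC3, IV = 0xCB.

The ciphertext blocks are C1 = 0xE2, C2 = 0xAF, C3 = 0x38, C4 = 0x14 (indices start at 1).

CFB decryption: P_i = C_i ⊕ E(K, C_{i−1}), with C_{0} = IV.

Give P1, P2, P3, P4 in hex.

P1 = 0x6E, P2 = 0x0A, P3 = 0xC8, P4 = 0x6B

P1: E(K, 0xCB) = 0x8C; 0xE2 ⊕ 0x8C = 0x6E.
P2: E(K, 0xE2) = 0xA5; 0xAF ⊕ 0xA5 = 0x0A.
P3: E(K, 0xAF) = 0xF0; 0x38 ⊕ 0xF0 = 0xC8.
P4: E(K, 0x38) = 0x7F; 0x14 ⊕ 0x7F = 0x6B.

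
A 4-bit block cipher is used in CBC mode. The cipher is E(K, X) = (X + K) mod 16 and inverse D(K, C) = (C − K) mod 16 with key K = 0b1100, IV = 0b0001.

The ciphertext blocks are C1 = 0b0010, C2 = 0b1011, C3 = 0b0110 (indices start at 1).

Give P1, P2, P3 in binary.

CBC decryption: P_i = D(K, C_i) ⊕ C_{i−1}, with C_{0} = IV.
P1: D(K, 0b0010) = 0b0110; 0b0110 ⊕ 0b0001 = 0b0111.
P2: D(K, 0b1011) = 0b1111; 0b1111 ⊕ 0b0010 = 0b1101.
P3: D(K, 0b0110) = 0b1010; 0b1010 ⊕ 0b1011 = 0b0001.

P1 = 0b0111, P2 = 0b1101, P3 = 0b0001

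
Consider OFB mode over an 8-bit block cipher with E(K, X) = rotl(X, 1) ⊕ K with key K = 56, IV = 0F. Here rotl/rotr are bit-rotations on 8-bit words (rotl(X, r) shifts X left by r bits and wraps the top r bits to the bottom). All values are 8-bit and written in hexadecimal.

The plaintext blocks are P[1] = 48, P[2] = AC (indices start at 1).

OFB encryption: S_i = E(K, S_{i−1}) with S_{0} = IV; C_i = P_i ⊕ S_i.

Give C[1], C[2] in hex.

C[1]: S = E(K, 0F) = 48; 48 ⊕ 48 = 00.
C[2]: S = E(K, 48) = C6; AC ⊕ C6 = 6A.

C[1] = 00, C[2] = 6A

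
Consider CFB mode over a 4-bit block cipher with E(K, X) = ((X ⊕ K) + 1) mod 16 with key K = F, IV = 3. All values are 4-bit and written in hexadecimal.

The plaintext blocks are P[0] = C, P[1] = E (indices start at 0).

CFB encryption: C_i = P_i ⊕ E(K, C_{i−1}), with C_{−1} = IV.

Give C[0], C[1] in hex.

C[0] = 1, C[1] = 1

C[0]: E(K, 3) = D; C ⊕ D = 1.
C[1]: E(K, 1) = F; E ⊕ F = 1.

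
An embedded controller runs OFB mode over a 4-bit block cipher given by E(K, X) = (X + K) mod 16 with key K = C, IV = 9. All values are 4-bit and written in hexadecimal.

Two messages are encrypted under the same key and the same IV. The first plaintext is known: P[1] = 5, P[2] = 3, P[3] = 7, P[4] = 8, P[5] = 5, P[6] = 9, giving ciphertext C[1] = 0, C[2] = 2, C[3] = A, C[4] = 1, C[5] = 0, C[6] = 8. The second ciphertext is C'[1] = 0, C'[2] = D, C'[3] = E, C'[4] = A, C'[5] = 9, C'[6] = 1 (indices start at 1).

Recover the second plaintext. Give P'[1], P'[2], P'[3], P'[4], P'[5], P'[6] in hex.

In OFB with a reused IV, both messages share the same keystream S_i, so C_i ⊕ C'_i = P_i ⊕ P'_i and thus P'_i = P_i ⊕ C_i ⊕ C'_i.
P'[1]: 5 ⊕ 0 ⊕ 0 = 5.
P'[2]: 3 ⊕ 2 ⊕ D = C.
P'[3]: 7 ⊕ A ⊕ E = 3.
P'[4]: 8 ⊕ 1 ⊕ A = 3.
P'[5]: 5 ⊕ 0 ⊕ 9 = C.
P'[6]: 9 ⊕ 8 ⊕ 1 = 0.

P'[1] = 5, P'[2] = C, P'[3] = 3, P'[4] = 3, P'[5] = C, P'[6] = 0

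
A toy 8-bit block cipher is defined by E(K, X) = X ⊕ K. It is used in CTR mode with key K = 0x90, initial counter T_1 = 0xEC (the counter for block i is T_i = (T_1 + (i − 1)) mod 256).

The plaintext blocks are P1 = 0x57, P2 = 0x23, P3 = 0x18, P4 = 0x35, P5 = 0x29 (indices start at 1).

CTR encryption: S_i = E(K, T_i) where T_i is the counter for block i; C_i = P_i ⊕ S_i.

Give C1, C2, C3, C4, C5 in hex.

C1 = 0x2B, C2 = 0x5E, C3 = 0x66, C4 = 0x4A, C5 = 0x49

C1: T = 0xEC, S = E(K, T) = 0x7C; 0x57 ⊕ 0x7C = 0x2B.
C2: T = 0xED, S = E(K, T) = 0x7D; 0x23 ⊕ 0x7D = 0x5E.
C3: T = 0xEE, S = E(K, T) = 0x7E; 0x18 ⊕ 0x7E = 0x66.
C4: T = 0xEF, S = E(K, T) = 0x7F; 0x35 ⊕ 0x7F = 0x4A.
C5: T = 0xF0, S = E(K, T) = 0x60; 0x29 ⊕ 0x60 = 0x49.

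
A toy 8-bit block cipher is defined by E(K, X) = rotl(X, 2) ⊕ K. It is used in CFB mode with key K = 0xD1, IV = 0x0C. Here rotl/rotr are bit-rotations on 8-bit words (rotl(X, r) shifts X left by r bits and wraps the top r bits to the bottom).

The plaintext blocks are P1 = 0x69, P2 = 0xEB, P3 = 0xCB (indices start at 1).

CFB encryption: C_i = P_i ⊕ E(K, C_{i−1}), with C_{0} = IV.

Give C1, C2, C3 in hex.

C1 = 0x88, C2 = 0x18, C3 = 0x7A

C1: E(K, 0x0C) = 0xE1; 0x69 ⊕ 0xE1 = 0x88.
C2: E(K, 0x88) = 0xF3; 0xEB ⊕ 0xF3 = 0x18.
C3: E(K, 0x18) = 0xB1; 0xCB ⊕ 0xB1 = 0x7A.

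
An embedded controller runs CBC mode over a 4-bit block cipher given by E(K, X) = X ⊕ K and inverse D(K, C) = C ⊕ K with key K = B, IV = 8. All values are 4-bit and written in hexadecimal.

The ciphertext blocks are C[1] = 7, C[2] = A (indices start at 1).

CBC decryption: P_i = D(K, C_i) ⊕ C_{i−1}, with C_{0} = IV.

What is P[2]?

P[2] = 6

P[2]: D(K, A) = 1; 1 ⊕ 7 = 6.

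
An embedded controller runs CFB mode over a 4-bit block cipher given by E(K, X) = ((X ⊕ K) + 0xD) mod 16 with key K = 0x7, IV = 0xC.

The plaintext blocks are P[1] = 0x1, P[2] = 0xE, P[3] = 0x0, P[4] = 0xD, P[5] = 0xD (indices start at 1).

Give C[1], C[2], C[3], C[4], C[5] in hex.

CFB encryption: C_i = P_i ⊕ E(K, C_{i−1}), with C_{0} = IV.
C[1]: E(K, 0xC) = 0x8; 0x1 ⊕ 0x8 = 0x9.
C[2]: E(K, 0x9) = 0xB; 0xE ⊕ 0xB = 0x5.
C[3]: E(K, 0x5) = 0xF; 0x0 ⊕ 0xF = 0xF.
C[4]: E(K, 0xF) = 0x5; 0xD ⊕ 0x5 = 0x8.
C[5]: E(K, 0x8) = 0xC; 0xD ⊕ 0xC = 0x1.

C[1] = 0x9, C[2] = 0x5, C[3] = 0xF, C[4] = 0x8, C[5] = 0x1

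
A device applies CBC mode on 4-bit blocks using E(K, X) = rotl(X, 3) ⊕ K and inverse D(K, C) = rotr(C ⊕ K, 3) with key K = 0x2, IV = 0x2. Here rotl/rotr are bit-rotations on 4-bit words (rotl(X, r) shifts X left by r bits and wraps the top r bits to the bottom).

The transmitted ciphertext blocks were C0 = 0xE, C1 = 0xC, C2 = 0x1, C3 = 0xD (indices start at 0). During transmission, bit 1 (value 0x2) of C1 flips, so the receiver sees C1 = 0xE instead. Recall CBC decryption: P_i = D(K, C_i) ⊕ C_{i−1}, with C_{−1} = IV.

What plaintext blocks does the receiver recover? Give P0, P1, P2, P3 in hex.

Only C1 changed, to 0xE. In CBC, a change in C_i garbles P_i and flips the same bit in P_{i+1}. Decrypting the received ciphertext:
P0: D(K, 0xE) = 0x9; 0x9 ⊕ 0x2 = 0xB.
P1: D(K, 0xE) = 0x9; 0x9 ⊕ 0xE = 0x7.
P2: D(K, 0x1) = 0x6; 0x6 ⊕ 0xE = 0x8.
P3: D(K, 0xD) = 0xF; 0xF ⊕ 0x1 = 0xE.
Blocks that differ from the original plaintext: P1, P2.

P0 = 0xB, P1 = 0x7, P2 = 0x8, P3 = 0xE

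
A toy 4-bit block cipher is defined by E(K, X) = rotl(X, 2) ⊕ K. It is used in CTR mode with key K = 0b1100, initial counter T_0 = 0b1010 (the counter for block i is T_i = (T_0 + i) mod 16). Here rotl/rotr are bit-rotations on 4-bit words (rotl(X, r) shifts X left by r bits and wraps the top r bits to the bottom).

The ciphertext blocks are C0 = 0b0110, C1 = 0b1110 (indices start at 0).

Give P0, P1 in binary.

P0 = 0b0000, P1 = 0b1100

CTR decryption: S_i = E(K, T_i) where T_i is the counter for block i; P_i = C_i ⊕ S_i.
P0: T = 0b1010, S = E(K, T) = 0b0110; 0b0110 ⊕ 0b0110 = 0b0000.
P1: T = 0b1011, S = E(K, T) = 0b0010; 0b1110 ⊕ 0b0010 = 0b1100.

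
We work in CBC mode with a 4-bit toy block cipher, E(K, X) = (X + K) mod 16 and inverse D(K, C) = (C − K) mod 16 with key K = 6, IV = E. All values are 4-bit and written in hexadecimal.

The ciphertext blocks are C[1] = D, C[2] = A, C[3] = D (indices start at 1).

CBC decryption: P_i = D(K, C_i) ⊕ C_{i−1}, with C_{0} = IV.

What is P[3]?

P[3]: D(K, D) = 7; 7 ⊕ A = D.

P[3] = D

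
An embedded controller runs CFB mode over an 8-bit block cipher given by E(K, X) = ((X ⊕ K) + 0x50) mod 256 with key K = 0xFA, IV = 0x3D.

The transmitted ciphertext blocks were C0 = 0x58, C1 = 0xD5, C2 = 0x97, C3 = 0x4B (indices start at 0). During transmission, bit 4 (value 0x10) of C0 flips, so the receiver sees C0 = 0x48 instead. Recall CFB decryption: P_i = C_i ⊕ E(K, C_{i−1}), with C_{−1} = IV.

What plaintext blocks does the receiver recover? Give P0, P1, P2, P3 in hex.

P0 = 0x5F, P1 = 0xD7, P2 = 0xE8, P3 = 0xF6

Only C0 changed, to 0x48. In CFB, a change in C_i flips the same bit in P_i and garbles P_{i+1}. Decrypting the received ciphertext:
P0: E(K, 0x3D) = 0x17; 0x48 ⊕ 0x17 = 0x5F.
P1: E(K, 0x48) = 0x02; 0xD5 ⊕ 0x02 = 0xD7.
P2: E(K, 0xD5) = 0x7F; 0x97 ⊕ 0x7F = 0xE8.
P3: E(K, 0x97) = 0xBD; 0x4B ⊕ 0xBD = 0xF6.
Blocks that differ from the original plaintext: P0, P1.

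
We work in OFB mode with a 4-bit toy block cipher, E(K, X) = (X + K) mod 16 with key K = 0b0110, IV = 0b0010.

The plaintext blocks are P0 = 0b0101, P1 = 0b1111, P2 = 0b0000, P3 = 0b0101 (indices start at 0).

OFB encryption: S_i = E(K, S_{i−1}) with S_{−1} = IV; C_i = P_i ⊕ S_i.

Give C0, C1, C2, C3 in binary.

C0 = 0b1101, C1 = 0b0001, C2 = 0b0100, C3 = 0b1111

C0: S = E(K, 0b0010) = 0b1000; 0b0101 ⊕ 0b1000 = 0b1101.
C1: S = E(K, 0b1000) = 0b1110; 0b1111 ⊕ 0b1110 = 0b0001.
C2: S = E(K, 0b1110) = 0b0100; 0b0000 ⊕ 0b0100 = 0b0100.
C3: S = E(K, 0b0100) = 0b1010; 0b0101 ⊕ 0b1010 = 0b1111.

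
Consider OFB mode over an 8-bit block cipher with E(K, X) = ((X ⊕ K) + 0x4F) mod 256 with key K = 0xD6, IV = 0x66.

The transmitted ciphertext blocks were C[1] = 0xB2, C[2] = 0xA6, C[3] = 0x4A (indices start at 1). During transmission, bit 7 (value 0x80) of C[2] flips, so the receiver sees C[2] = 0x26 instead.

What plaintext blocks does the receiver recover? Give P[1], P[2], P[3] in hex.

P[1] = 0x4D, P[2] = 0x5E, P[3] = 0xB7

OFB decryption: S_i = E(K, S_{i−1}) with S_{0} = IV; P_i = C_i ⊕ S_i.
Only C[2] changed, to 0x26. In OFB, a change in C_i flips the same bit in P_i only; the keystream is unaffected. Decrypting the received ciphertext:
P[1]: S = E(K, 0x66) = 0xFF; 0xB2 ⊕ 0xFF = 0x4D.
P[2]: S = E(K, 0xFF) = 0x78; 0x26 ⊕ 0x78 = 0x5E.
P[3]: S = E(K, 0x78) = 0xFD; 0x4A ⊕ 0xFD = 0xB7.
Blocks that differ from the original plaintext: P[2].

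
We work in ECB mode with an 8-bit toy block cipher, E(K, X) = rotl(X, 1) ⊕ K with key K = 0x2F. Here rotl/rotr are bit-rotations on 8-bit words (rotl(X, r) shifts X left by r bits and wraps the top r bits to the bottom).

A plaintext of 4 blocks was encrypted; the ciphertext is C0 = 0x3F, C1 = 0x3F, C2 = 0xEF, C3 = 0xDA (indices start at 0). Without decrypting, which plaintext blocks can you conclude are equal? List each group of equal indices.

P0 = P1

ECB encrypts each block independently with the same key, so equal ciphertext blocks imply equal plaintext blocks.
C0 = C1 = 0x3F, so P0 = P1.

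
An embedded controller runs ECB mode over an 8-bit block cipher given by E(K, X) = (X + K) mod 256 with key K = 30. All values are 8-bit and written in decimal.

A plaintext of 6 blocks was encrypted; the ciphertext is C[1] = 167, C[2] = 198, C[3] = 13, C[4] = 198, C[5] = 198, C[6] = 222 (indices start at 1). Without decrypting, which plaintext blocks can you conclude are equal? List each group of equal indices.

P[2] = P[4] = P[5]

ECB encrypts each block independently with the same key, so equal ciphertext blocks imply equal plaintext blocks.
C[2] = C[4] = C[5] = 198, so P[2] = P[4] = P[5].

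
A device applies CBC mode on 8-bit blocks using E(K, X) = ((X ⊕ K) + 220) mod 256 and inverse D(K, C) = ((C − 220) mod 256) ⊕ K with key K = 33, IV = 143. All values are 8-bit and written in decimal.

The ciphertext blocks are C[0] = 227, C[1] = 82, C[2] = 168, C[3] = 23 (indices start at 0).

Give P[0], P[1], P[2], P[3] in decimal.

CBC decryption: P_i = D(K, C_i) ⊕ C_{i−1}, with C_{−1} = IV.
P[0]: D(K, 227) = 38; 38 ⊕ 143 = 169.
P[1]: D(K, 82) = 87; 87 ⊕ 227 = 180.
P[2]: D(K, 168) = 237; 237 ⊕ 82 = 191.
P[3]: D(K, 23) = 26; 26 ⊕ 168 = 178.

P[0] = 169, P[1] = 180, P[2] = 191, P[3] = 178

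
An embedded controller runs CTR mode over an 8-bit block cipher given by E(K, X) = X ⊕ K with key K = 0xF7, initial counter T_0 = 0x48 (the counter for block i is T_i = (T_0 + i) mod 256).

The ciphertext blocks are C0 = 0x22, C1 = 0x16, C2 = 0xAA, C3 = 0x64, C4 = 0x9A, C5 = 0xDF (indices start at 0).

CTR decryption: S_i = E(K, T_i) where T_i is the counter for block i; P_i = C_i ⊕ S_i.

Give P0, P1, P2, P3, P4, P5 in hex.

P0: T = 0x48, S = E(K, T) = 0xBF; 0x22 ⊕ 0xBF = 0x9D.
P1: T = 0x49, S = E(K, T) = 0xBE; 0x16 ⊕ 0xBE = 0xA8.
P2: T = 0x4A, S = E(K, T) = 0xBD; 0xAA ⊕ 0xBD = 0x17.
P3: T = 0x4B, S = E(K, T) = 0xBC; 0x64 ⊕ 0xBC = 0xD8.
P4: T = 0x4C, S = E(K, T) = 0xBB; 0x9A ⊕ 0xBB = 0x21.
P5: T = 0x4D, S = E(K, T) = 0xBA; 0xDF ⊕ 0xBA = 0x65.

P0 = 0x9D, P1 = 0xA8, P2 = 0x17, P3 = 0xD8, P4 = 0x21, P5 = 0x65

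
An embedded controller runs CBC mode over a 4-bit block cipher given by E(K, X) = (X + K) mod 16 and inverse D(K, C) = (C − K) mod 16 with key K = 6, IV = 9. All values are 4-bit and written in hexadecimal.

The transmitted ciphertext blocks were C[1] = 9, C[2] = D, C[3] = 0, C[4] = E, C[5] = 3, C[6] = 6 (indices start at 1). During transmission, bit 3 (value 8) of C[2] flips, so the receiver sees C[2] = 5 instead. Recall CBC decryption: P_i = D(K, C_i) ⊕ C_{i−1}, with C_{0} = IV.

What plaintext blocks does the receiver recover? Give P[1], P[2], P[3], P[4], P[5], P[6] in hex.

P[1] = A, P[2] = 6, P[3] = F, P[4] = 8, P[5] = 3, P[6] = 3

Only C[2] changed, to 5. In CBC, a change in C_i garbles P_i and flips the same bit in P_{i+1}. Decrypting the received ciphertext:
P[1]: D(K, 9) = 3; 3 ⊕ 9 = A.
P[2]: D(K, 5) = F; F ⊕ 9 = 6.
P[3]: D(K, 0) = A; A ⊕ 5 = F.
P[4]: D(K, E) = 8; 8 ⊕ 0 = 8.
P[5]: D(K, 3) = D; D ⊕ E = 3.
P[6]: D(K, 6) = 0; 0 ⊕ 3 = 3.
Blocks that differ from the original plaintext: P[2], P[3].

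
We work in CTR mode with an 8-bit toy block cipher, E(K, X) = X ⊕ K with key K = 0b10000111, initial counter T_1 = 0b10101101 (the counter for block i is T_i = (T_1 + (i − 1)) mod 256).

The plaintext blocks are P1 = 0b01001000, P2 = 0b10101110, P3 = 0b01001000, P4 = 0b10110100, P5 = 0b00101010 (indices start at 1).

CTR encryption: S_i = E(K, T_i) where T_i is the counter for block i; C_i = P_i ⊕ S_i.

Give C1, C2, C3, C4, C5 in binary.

C1 = 0b01100010, C2 = 0b10000111, C3 = 0b01100000, C4 = 0b10000011, C5 = 0b00011100

C1: T = 0b10101101, S = E(K, T) = 0b00101010; 0b01001000 ⊕ 0b00101010 = 0b01100010.
C2: T = 0b10101110, S = E(K, T) = 0b00101001; 0b10101110 ⊕ 0b00101001 = 0b10000111.
C3: T = 0b10101111, S = E(K, T) = 0b00101000; 0b01001000 ⊕ 0b00101000 = 0b01100000.
C4: T = 0b10110000, S = E(K, T) = 0b00110111; 0b10110100 ⊕ 0b00110111 = 0b10000011.
C5: T = 0b10110001, S = E(K, T) = 0b00110110; 0b00101010 ⊕ 0b00110110 = 0b00011100.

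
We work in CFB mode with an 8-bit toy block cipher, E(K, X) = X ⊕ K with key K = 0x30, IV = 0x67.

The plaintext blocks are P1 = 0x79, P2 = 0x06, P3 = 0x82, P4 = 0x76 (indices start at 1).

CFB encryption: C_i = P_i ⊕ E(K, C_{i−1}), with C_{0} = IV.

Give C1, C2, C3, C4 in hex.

C1: E(K, 0x67) = 0x57; 0x79 ⊕ 0x57 = 0x2E.
C2: E(K, 0x2E) = 0x1E; 0x06 ⊕ 0x1E = 0x18.
C3: E(K, 0x18) = 0x28; 0x82 ⊕ 0x28 = 0xAA.
C4: E(K, 0xAA) = 0x9A; 0x76 ⊕ 0x9A = 0xEC.

C1 = 0x2E, C2 = 0x18, C3 = 0xAA, C4 = 0xEC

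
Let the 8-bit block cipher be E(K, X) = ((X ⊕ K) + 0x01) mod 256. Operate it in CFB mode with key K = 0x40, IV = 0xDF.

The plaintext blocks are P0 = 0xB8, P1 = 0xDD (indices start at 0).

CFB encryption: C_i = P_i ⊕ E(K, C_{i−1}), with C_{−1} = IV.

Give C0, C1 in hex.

C0: E(K, 0xDF) = 0xA0; 0xB8 ⊕ 0xA0 = 0x18.
C1: E(K, 0x18) = 0x59; 0xDD ⊕ 0x59 = 0x84.

C0 = 0x18, C1 = 0x84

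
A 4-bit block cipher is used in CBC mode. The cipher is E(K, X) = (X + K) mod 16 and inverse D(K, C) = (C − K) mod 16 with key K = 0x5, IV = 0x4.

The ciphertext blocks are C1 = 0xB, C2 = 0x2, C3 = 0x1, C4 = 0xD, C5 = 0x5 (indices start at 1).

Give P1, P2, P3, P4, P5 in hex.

P1 = 0x2, P2 = 0x6, P3 = 0xE, P4 = 0x9, P5 = 0xD

CBC decryption: P_i = D(K, C_i) ⊕ C_{i−1}, with C_{0} = IV.
P1: D(K, 0xB) = 0x6; 0x6 ⊕ 0x4 = 0x2.
P2: D(K, 0x2) = 0xD; 0xD ⊕ 0xB = 0x6.
P3: D(K, 0x1) = 0xC; 0xC ⊕ 0x2 = 0xE.
P4: D(K, 0xD) = 0x8; 0x8 ⊕ 0x1 = 0x9.
P5: D(K, 0x5) = 0x0; 0x0 ⊕ 0xD = 0xD.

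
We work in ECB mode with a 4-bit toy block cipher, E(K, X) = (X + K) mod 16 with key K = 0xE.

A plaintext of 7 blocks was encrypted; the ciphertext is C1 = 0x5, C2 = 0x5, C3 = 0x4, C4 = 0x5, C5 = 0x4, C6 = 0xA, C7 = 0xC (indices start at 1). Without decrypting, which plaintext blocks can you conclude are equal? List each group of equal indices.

P1 = P2 = P4; P3 = P5

ECB encrypts each block independently with the same key, so equal ciphertext blocks imply equal plaintext blocks.
C1 = C2 = C4 = 0x5, so P1 = P2 = P4.
C3 = C5 = 0x4, so P3 = P5.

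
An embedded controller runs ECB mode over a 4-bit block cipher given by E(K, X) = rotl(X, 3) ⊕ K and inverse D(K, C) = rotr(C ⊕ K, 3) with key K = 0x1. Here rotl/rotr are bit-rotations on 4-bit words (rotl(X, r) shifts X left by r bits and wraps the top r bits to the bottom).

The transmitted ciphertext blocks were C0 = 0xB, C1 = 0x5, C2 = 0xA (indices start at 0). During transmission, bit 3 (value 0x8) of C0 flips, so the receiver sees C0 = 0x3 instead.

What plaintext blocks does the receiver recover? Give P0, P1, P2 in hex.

P0 = 0x4, P1 = 0x8, P2 = 0x7

ECB decryption: P_i = D(K, C_i).
Only C0 changed, to 0x3. In ECB, a change in C_i affects only P_i. Decrypting the received ciphertext:
P0: D(K, 0x3) = 0x4.
P1: D(K, 0x5) = 0x8.
P2: D(K, 0xA) = 0x7.
Blocks that differ from the original plaintext: P0.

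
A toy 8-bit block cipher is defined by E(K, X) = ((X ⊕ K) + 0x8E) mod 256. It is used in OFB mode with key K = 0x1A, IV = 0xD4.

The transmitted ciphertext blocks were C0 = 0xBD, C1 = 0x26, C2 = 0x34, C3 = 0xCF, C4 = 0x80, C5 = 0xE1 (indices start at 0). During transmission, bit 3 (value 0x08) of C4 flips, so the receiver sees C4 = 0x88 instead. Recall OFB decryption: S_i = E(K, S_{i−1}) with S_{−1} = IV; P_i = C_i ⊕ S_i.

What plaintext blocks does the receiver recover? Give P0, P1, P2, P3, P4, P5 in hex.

Only C4 changed, to 0x88. In OFB, a change in C_i flips the same bit in P_i only; the keystream is unaffected. Decrypting the received ciphertext:
P0: S = E(K, 0xD4) = 0x5C; 0xBD ⊕ 0x5C = 0xE1.
P1: S = E(K, 0x5C) = 0xD4; 0x26 ⊕ 0xD4 = 0xF2.
P2: S = E(K, 0xD4) = 0x5C; 0x34 ⊕ 0x5C = 0x68.
P3: S = E(K, 0x5C) = 0xD4; 0xCF ⊕ 0xD4 = 0x1B.
P4: S = E(K, 0xD4) = 0x5C; 0x88 ⊕ 0x5C = 0xD4.
P5: S = E(K, 0x5C) = 0xD4; 0xE1 ⊕ 0xD4 = 0x35.
Blocks that differ from the original plaintext: P4.

P0 = 0xE1, P1 = 0xF2, P2 = 0x68, P3 = 0x1B, P4 = 0xD4, P5 = 0x35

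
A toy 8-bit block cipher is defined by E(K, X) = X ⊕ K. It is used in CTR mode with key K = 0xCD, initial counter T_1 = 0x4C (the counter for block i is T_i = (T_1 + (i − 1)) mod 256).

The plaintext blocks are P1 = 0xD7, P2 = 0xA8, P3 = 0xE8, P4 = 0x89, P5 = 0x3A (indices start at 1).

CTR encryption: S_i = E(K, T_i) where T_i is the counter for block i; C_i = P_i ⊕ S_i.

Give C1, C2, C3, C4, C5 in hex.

C1 = 0x56, C2 = 0x28, C3 = 0x6B, C4 = 0x0B, C5 = 0xA7

C1: T = 0x4C, S = E(K, T) = 0x81; 0xD7 ⊕ 0x81 = 0x56.
C2: T = 0x4D, S = E(K, T) = 0x80; 0xA8 ⊕ 0x80 = 0x28.
C3: T = 0x4E, S = E(K, T) = 0x83; 0xE8 ⊕ 0x83 = 0x6B.
C4: T = 0x4F, S = E(K, T) = 0x82; 0x89 ⊕ 0x82 = 0x0B.
C5: T = 0x50, S = E(K, T) = 0x9D; 0x3A ⊕ 0x9D = 0xA7.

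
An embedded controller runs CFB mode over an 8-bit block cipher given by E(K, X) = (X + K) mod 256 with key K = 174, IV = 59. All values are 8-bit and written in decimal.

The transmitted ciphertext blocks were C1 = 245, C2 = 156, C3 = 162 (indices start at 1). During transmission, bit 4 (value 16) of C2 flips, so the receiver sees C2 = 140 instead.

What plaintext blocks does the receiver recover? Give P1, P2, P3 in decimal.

P1 = 28, P2 = 47, P3 = 152

CFB decryption: P_i = C_i ⊕ E(K, C_{i−1}), with C_{0} = IV.
Only C2 changed, to 140. In CFB, a change in C_i flips the same bit in P_i and garbles P_{i+1}. Decrypting the received ciphertext:
P1: E(K, 59) = 233; 245 ⊕ 233 = 28.
P2: E(K, 245) = 163; 140 ⊕ 163 = 47.
P3: E(K, 140) = 58; 162 ⊕ 58 = 152.
Blocks that differ from the original plaintext: P2, P3.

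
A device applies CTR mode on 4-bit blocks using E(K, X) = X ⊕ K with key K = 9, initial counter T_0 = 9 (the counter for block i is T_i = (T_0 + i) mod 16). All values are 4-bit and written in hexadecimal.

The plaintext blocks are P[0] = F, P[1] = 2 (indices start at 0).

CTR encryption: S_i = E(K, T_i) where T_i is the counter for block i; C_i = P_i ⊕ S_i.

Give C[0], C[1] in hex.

C[0]: T = 9, S = E(K, T) = 0; F ⊕ 0 = F.
C[1]: T = A, S = E(K, T) = 3; 2 ⊕ 3 = 1.

C[0] = F, C[1] = 1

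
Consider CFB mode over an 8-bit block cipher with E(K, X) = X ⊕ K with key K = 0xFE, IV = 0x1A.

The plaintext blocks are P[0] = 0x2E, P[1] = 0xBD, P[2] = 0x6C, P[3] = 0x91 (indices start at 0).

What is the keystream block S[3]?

CFB encryption: C_i = P_i ⊕ E(K, C_{i−1}), with C_{−1} = IV.
C[0]: E(K, 0x1A) = 0xE4; 0x2E ⊕ 0xE4 = 0xCA.
C[1]: E(K, 0xCA) = 0x34; 0xBD ⊕ 0x34 = 0x89.
C[2]: E(K, 0x89) = 0x77; 0x6C ⊕ 0x77 = 0x1B.
C[3]: E(K, 0x1B) = 0xE5; 0x91 ⊕ 0xE5 = 0x74.
So S[3] = 0xE5.

0xE5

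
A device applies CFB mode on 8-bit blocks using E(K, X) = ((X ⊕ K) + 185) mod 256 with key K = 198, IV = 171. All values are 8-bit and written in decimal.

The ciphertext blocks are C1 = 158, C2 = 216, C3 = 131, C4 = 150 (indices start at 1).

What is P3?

CFB decryption: P_i = C_i ⊕ E(K, C_{i−1}), with C_{0} = IV.
P3: E(K, 216) = 215; 131 ⊕ 215 = 84.

P3 = 84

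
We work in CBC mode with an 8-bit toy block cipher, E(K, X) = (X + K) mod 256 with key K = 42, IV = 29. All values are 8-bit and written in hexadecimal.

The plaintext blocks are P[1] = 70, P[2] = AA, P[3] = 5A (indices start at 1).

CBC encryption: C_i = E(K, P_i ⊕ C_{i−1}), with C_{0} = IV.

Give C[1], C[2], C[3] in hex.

C[1] = 9B, C[2] = 73, C[3] = 6B

C[1]: P[1] ⊕ 29 = 59; E(K, 59) = 9B.
C[2]: P[2] ⊕ 9B = 31; E(K, 31) = 73.
C[3]: P[3] ⊕ 73 = 29; E(K, 29) = 6B.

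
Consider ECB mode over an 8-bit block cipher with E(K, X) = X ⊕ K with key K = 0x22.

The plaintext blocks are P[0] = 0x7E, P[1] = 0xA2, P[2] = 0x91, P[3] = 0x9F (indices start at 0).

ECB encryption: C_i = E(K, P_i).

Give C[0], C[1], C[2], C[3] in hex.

C[0]: E(K, 0x7E) = 0x5C.
C[1]: E(K, 0xA2) = 0x80.
C[2]: E(K, 0x91) = 0xB3.
C[3]: E(K, 0x9F) = 0xBD.

C[0] = 0x5C, C[1] = 0x80, C[2] = 0xB3, C[3] = 0xBD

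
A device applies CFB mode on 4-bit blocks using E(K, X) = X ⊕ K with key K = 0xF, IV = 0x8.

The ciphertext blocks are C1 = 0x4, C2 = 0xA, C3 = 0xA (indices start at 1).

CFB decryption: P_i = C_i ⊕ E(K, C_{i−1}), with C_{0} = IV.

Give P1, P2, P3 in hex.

P1: E(K, 0x8) = 0x7; 0x4 ⊕ 0x7 = 0x3.
P2: E(K, 0x4) = 0xB; 0xA ⊕ 0xB = 0x1.
P3: E(K, 0xA) = 0x5; 0xA ⊕ 0x5 = 0xF.

P1 = 0x3, P2 = 0x1, P3 = 0xF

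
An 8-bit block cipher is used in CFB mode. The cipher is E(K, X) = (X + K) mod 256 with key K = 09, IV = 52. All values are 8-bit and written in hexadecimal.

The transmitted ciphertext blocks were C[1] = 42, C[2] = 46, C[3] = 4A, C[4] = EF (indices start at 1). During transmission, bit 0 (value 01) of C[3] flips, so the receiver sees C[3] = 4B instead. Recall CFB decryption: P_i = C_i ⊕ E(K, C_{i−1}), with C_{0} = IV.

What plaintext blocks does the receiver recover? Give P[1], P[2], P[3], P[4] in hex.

Only C[3] changed, to 4B. In CFB, a change in C_i flips the same bit in P_i and garbles P_{i+1}. Decrypting the received ciphertext:
P[1]: E(K, 52) = 5B; 42 ⊕ 5B = 19.
P[2]: E(K, 42) = 4B; 46 ⊕ 4B = 0D.
P[3]: E(K, 46) = 4F; 4B ⊕ 4F = 04.
P[4]: E(K, 4B) = 54; EF ⊕ 54 = BB.
Blocks that differ from the original plaintext: P[3], P[4].

P[1] = 19, P[2] = 0D, P[3] = 04, P[4] = BB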